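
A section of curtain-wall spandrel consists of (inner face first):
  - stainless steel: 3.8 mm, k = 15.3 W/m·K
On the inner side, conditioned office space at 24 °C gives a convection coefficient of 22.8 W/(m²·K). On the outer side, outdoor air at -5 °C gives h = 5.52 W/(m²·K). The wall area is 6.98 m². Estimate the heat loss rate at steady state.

Using the resistance-network approach (series):
R_inner film = 1/(h_i·A) = 1/(22.8×6.98) = 0.006284 K/W
R_stainless steel = L/(kA) = 0.0038/(15.3×6.98) = 3.558×10^-5 K/W
R_outer film = 1/(h_o·A) = 1/(5.52×6.98) = 0.02595 K/W
R_total = 0.03227 K/W
Q = ΔT / R_total = 29 / 0.03227

Q ≈ 899 W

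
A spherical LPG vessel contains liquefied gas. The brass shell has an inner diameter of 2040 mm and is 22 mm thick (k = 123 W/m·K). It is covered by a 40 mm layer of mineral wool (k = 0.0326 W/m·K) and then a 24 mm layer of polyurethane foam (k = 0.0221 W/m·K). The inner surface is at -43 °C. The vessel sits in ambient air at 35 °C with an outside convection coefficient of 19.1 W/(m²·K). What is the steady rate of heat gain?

For a spherical shell R = (1/r₁ − 1/r₂)/(4πk); film R = 1/(h·4πr²). In series:
R_brass shell = (1/1.02 − 1/1.042)/(4π×123) = 1.339×10^-5 K/W
R_mineral wool = (1/1.042 − 1/1.082)/(4π×0.0326) = 0.0866 K/W
R_polyurethane foam = (1/1.082 − 1/1.106)/(4π×0.0221) = 0.07221 K/W
R_outer film = 1/(h·4πr_o²) = 1/(19.1×4π×1.106²) = 0.003406 K/W
R_total = 0.1622 K/W
Q = ΔT/R_total = 78/0.1622

Q ≈ 481 W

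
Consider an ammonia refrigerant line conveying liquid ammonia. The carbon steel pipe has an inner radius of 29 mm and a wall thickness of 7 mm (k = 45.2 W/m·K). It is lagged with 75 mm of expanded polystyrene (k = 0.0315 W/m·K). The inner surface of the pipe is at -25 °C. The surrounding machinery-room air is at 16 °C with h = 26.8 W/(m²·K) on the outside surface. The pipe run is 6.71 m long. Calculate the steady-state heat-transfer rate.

Q ≈ 47.9 W

For a radial system each layer contributes R = ln(r_out/r_in)/(2πkL); films add R = 1/(hA).
R_carbon steel pipe wall = ln(36/29)/(2π×45.2×6.71) = 1.135×10^-4 K/W
R_expanded polystyrene = ln(111/36)/(2π×0.0315×6.71) = 0.8479 K/W
R_outer film = 1/(h_o·2πr_oL) = 1/(26.8×2π×0.111×6.71) = 0.007973 K/W
R_total = 0.856 K/W
Q = ΔT/R_total = 41/0.856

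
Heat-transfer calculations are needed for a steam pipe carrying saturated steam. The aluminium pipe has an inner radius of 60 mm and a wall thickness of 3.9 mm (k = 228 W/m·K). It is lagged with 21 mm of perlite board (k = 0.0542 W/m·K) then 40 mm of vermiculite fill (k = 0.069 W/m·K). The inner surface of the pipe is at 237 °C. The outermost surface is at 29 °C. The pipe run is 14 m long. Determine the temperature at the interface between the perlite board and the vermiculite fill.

Cylindrical conduction, so R = ln(r₂/r₁)/(2πkL) per layer, in series:
R_aluminium pipe wall = ln(63.9/60)/(2π×228×14) = 3.14×10^-6 K/W
R_perlite board = ln(84.9/63.9)/(2π×0.0542×14) = 0.0596 K/W
R_vermiculite fill = ln(124.9/84.9)/(2π×0.069×14) = 0.0636 K/W
R_total = 0.1232 K/W
Q = ΔT/R_total = 208/0.1232
Q = 1690 W
T_interface = T_inner − Q·ΣR(inner→interface) = 237 − 1690×0.0596

T ≈ 136 °C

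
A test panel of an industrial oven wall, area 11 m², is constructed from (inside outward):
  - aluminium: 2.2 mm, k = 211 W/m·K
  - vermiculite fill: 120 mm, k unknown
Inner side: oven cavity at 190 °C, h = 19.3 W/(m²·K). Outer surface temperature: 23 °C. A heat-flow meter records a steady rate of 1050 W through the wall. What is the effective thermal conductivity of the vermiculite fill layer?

Model the wall as resistances in series:
R_inner film = 1/(h_i·A) = 1/(19.3×11) = 0.00471 K/W
R_aluminium = L/(kA) = 0.0022/(211×11) = 9.479×10^-7 K/W
Sum of known resistances R_other = 0.004711 K/W
Total R = ΔT/Q = 167/1050 = 0.159 K/W
R_vermiculite fill = R_total − R_other = 0.1543 K/W
k = L/(R·A) = 0.12/(0.1543×11)

k ≈ 0.0707 W/(m·K)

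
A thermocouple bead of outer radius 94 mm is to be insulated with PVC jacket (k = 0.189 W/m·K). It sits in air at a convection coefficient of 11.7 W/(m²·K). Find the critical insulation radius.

r_cr ≈ 32.3 mm

For a sphere r_cr = 2k/h = 2×0.189/11.7
r_cr = 32.3 mm; since the bare radius (94 mm) is above r_cr, any added insulation will reduce heat loss.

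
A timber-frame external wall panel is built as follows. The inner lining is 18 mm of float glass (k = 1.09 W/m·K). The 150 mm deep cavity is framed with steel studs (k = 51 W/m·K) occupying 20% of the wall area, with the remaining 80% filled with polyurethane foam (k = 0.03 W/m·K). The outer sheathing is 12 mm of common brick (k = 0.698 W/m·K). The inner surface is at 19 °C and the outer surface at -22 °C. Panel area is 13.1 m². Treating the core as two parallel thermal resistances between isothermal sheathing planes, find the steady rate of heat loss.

Q ≈ 11100 W

Sheathing layers in series; stud and cavity paths in parallel between them.
R_inner = 0.018/(1.09×13.1) = 0.001261 K/W
R_stud  = 0.15/(51×0.2×13.1) = 0.001123 K/W
R_cav   = 0.15/(0.03×0.8×13.1) = 0.4771 K/W
1/R_core = 1/R_stud + 1/R_cav → R_core = 0.00112 K/W
R_outer = 0.012/(0.698×13.1) = 0.001312 K/W
R_total = 0.003693 K/W
Q = ΔT/R_total = 41/0.003693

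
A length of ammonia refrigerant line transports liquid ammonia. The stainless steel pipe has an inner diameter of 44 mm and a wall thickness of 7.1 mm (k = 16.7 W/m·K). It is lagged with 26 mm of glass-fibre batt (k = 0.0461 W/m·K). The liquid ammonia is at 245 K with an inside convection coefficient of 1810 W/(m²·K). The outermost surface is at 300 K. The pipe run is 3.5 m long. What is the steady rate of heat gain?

Q ≈ 87.1 W

Cylindrical conduction, so R = ln(r₂/r₁)/(2πkL) per layer, in series:
R_inner film = 1/(h_i·2πr₁L) = 1/(1810×2π×0.022×3.5) = 0.001142 K/W
R_stainless steel pipe wall = ln(29.1/22)/(2π×16.7×3.5) = 7.616×10^-4 K/W
R_glass-fibre batt = ln(55.1/29.1)/(2π×0.0461×3.5) = 0.6297 K/W
R_total = 0.6316 K/W
Q = ΔT/R_total = 55/0.6316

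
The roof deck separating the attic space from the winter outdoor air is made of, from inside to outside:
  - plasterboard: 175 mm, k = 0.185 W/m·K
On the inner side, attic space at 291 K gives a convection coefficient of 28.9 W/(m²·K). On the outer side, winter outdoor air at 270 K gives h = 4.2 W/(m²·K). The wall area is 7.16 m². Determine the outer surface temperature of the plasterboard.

Model the wall as resistances in series:
R_inner film = 1/(h_i·A) = 1/(28.9×7.16) = 0.004833 K/W
R_plasterboard = L/(kA) = 0.175/(0.185×7.16) = 0.1321 K/W
R_outer film = 1/(h_o·A) = 1/(4.2×7.16) = 0.03325 K/W
R_total = 0.1702 K/W;  Q = ΔT/R_total = 21/0.1702 = 123.4 W
T_interface = T_inner − Q·ΣR(inner→interface) = 291 − 123×0.1369

T ≈ 274 K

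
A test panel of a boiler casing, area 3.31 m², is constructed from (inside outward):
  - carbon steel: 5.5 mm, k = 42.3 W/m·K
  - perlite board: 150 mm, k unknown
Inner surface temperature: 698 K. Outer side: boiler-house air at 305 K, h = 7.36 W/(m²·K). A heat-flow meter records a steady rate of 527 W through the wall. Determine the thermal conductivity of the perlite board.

k ≈ 0.0643 W/(m·K)

Model the wall as resistances in series:
R_carbon steel = L/(kA) = 0.0055/(42.3×3.31) = 3.928×10^-5 K/W
R_outer film = 1/(h_o·A) = 1/(7.36×3.31) = 0.04105 K/W
Sum of known resistances R_other = 0.04109 K/W
Total R = ΔT/Q = 393/527 = 0.7457 K/W
R_perlite board = R_total − R_other = 0.7046 K/W
k = L/(R·A) = 0.15/(0.7046×3.31)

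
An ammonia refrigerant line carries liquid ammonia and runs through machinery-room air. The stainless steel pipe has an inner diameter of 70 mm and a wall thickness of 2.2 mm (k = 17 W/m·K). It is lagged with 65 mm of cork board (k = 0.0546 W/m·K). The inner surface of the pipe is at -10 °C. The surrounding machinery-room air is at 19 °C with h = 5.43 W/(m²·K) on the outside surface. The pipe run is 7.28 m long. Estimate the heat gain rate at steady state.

Cylindrical conduction, so R = ln(r₂/r₁)/(2πkL) per layer, in series:
R_stainless steel pipe wall = ln(37.2/35)/(2π×17×7.28) = 7.84×10^-5 K/W
R_cork board = ln(102.2/37.2)/(2π×0.0546×7.28) = 0.4047 K/W
R_outer film = 1/(h_o·2πr_oL) = 1/(5.43×2π×0.1022×7.28) = 0.03939 K/W
R_total = 0.4441 K/W
Q = ΔT/R_total = 29/0.4441

Q ≈ 65.3 W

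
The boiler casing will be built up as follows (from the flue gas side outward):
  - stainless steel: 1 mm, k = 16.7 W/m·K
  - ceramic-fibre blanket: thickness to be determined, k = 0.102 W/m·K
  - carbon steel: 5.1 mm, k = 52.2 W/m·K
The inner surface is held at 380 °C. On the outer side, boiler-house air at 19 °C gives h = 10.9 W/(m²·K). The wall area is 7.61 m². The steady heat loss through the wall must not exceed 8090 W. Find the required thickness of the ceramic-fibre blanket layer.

Thermal resistances in series:
R_stainless steel = L/(kA) = 0.001/(16.7×7.61) = 7.869×10^-6 K/W
R_carbon steel = L/(kA) = 0.0051/(52.2×7.61) = 1.284×10^-5 K/W
R_outer film = 1/(h_o·A) = 1/(10.9×7.61) = 0.01206 K/W
Sum of the known resistances R_other = 0.01208 K/W
Required total resistance R_tot = ΔT/Q_allow = 361/8090 = 0.04462 K/W
R_ceramic-fibre blanket = R_tot − R_other = 0.03255 K/W
L = R·k·A = 0.03255×0.102×7.61

L ≈ 25.3 mm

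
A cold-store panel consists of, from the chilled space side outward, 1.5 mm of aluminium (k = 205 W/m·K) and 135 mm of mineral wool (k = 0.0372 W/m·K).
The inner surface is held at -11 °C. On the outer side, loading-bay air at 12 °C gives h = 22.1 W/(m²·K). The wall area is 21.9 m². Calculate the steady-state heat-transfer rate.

Q ≈ 137 W

Series thermal resistances:
R_aluminium = L/(kA) = 0.0015/(205×21.9) = 3.341×10^-7 K/W
R_mineral wool = L/(kA) = 0.135/(0.0372×21.9) = 0.1657 K/W
R_outer film = 1/(h_o·A) = 1/(22.1×21.9) = 0.002066 K/W
R_total = 0.1678 K/W
Q = ΔT / R_total = 23 / 0.1678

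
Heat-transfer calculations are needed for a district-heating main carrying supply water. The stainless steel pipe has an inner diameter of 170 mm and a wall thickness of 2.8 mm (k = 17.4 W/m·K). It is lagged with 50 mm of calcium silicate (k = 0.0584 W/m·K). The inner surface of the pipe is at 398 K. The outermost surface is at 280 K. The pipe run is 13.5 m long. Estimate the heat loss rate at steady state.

Q ≈ 1300 W

Cylindrical conduction, so R = ln(r₂/r₁)/(2πkL) per layer, in series:
R_stainless steel pipe wall = ln(87.8/85)/(2π×17.4×13.5) = 2.196×10^-5 K/W
R_calcium silicate = ln(137.8/87.8)/(2π×0.0584×13.5) = 0.09099 K/W
R_total = 0.09101 K/W
Q = ΔT/R_total = 118/0.09101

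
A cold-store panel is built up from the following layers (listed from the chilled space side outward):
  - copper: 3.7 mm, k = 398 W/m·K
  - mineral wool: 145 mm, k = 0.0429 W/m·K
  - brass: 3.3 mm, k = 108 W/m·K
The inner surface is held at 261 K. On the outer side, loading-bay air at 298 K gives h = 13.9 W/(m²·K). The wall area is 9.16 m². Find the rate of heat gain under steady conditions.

Q ≈ 98.2 W

Using the resistance-network approach (series):
R_copper = L/(kA) = 0.0037/(398×9.16) = 1.015×10^-6 K/W
R_mineral wool = L/(kA) = 0.145/(0.0429×9.16) = 0.369 K/W
R_brass = L/(kA) = 0.0033/(108×9.16) = 3.336×10^-6 K/W
R_outer film = 1/(h_o·A) = 1/(13.9×9.16) = 0.007854 K/W
R_total = 0.3768 K/W
Q = ΔT / R_total = 37 / 0.3768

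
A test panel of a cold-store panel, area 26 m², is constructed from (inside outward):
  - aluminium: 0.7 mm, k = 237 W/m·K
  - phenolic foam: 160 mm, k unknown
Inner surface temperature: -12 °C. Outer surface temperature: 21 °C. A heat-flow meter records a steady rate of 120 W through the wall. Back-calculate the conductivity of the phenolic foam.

k ≈ 0.0224 W/(m·K)

Thermal resistances in series:
R_aluminium = L/(kA) = 0.0007/(237×26) = 1.136×10^-7 K/W
Sum of known resistances R_other = 1.136×10^-7 K/W
Total R = ΔT/Q = 33/120 = 0.275 K/W
R_phenolic foam = R_total − R_other = 0.275 K/W
k = L/(R·A) = 0.16/(0.275×26)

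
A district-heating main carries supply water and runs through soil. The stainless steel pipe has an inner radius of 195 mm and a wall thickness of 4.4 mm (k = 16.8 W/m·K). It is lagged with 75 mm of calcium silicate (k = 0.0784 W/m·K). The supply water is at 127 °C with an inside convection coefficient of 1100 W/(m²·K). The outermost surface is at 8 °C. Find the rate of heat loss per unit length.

Per-layer cylindrical resistances, series-summed:
R_inner film = 1/(h_i·2πr₁L) = 1/(1100×2π×0.195×1) = 7.42×10^-4 K/W
R_stainless steel pipe wall = ln(199.4/195)/(2π×16.8×1) = 2.114×10^-4 K/W
R_calcium silicate = ln(274.4/199.4)/(2π×0.0784×1) = 0.6481 K/W
R_total = 0.6491 K/W
Q = ΔT/R_total = 119/0.6491

q′ ≈ 183 W/m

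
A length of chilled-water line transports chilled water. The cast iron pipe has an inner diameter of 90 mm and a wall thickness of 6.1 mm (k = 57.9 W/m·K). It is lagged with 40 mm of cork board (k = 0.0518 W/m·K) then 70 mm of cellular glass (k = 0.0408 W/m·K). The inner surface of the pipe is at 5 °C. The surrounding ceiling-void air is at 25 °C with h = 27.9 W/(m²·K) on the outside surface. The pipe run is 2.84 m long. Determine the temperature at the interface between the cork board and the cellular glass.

Per-layer cylindrical resistances, series-summed:
R_cast iron pipe wall = ln(51.1/45)/(2π×57.9×2.84) = 1.23×10^-4 K/W
R_cork board = ln(91.1/51.1)/(2π×0.0518×2.84) = 0.6255 K/W
R_cellular glass = ln(161.1/91.1)/(2π×0.0408×2.84) = 0.783 K/W
R_outer film = 1/(h_o·2πr_oL) = 1/(27.9×2π×0.1611×2.84) = 0.01247 K/W
R_total = 1.421 K/W
Q = ΔT/R_total = 20/1.421
Q = 14.1 W
T_interface = T_inner + Q·ΣR(inner→interface) = 5 + 14.1×0.6256

T ≈ 13.8 °C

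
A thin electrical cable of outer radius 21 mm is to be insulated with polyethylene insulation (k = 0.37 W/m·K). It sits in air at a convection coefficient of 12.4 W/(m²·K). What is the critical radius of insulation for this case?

For a cylinder r_cr = k/h = 0.37/12.4
r_cr = 29.8 mm; since the bare radius (21 mm) is below r_cr, adding a thin layer of insulation will *increase* heat loss.

r_cr ≈ 29.8 mm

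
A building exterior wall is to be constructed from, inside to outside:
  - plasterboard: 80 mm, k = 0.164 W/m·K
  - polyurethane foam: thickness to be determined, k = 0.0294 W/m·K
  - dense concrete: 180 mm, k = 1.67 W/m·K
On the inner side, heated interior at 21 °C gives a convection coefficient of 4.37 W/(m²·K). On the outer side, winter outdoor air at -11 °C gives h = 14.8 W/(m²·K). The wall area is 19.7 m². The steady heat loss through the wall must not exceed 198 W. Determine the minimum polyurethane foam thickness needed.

Model the wall as resistances in series:
R_inner film = 1/(h_i·A) = 1/(4.37×19.7) = 0.01162 K/W
R_plasterboard = L/(kA) = 0.08/(0.164×19.7) = 0.02476 K/W
R_dense concrete = L/(kA) = 0.18/(1.67×19.7) = 0.005471 K/W
R_outer film = 1/(h_o·A) = 1/(14.8×19.7) = 0.00343 K/W
Sum of the known resistances R_other = 0.04528 K/W
Required total resistance R_tot = ΔT/Q_allow = 32/198 = 0.1616 K/W
R_polyurethane foam = R_tot − R_other = 0.1163 K/W
L = R·k·A = 0.1163×0.0294×19.7

L ≈ 67.4 mm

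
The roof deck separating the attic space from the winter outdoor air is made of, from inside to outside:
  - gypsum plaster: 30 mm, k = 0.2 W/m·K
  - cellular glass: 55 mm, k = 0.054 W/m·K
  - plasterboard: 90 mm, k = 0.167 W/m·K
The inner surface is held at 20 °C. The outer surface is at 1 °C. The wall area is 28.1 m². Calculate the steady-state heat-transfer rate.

Q ≈ 313 W

Series thermal resistances:
R_gypsum plaster = L/(kA) = 0.03/(0.2×28.1) = 0.005338 K/W
R_cellular glass = L/(kA) = 0.055/(0.054×28.1) = 0.03625 K/W
R_plasterboard = L/(kA) = 0.09/(0.167×28.1) = 0.01918 K/W
R_total = 0.06076 K/W
Q = ΔT / R_total = 19 / 0.06076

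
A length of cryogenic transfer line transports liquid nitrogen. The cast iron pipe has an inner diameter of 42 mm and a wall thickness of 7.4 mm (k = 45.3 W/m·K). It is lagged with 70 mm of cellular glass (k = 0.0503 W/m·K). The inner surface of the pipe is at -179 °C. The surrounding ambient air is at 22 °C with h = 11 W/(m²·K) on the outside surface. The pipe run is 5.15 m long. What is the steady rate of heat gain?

Q ≈ 254 W

Radial resistances (cylindrical: R_cond = ln(r_o/r_i)/(2πkL), R_conv = 1/(h·2πrL)):
R_cast iron pipe wall = ln(28.4/21)/(2π×45.3×5.15) = 2.059×10^-4 K/W
R_cellular glass = ln(98.4/28.4)/(2π×0.0503×5.15) = 0.7635 K/W
R_outer film = 1/(h_o·2πr_oL) = 1/(11×2π×0.0984×5.15) = 0.02855 K/W
R_total = 0.7922 K/W
Q = ΔT/R_total = 201/0.7922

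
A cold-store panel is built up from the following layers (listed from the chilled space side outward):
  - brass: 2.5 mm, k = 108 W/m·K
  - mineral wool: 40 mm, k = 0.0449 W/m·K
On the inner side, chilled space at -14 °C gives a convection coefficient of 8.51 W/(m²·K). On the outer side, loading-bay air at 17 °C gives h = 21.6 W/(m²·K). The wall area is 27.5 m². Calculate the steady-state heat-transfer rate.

Q ≈ 808 W

Using the resistance-network approach (series):
R_inner film = 1/(h_i·A) = 1/(8.51×27.5) = 0.004273 K/W
R_brass = L/(kA) = 0.0025/(108×27.5) = 8.418×10^-7 K/W
R_mineral wool = L/(kA) = 0.04/(0.0449×27.5) = 0.0324 K/W
R_outer film = 1/(h_o·A) = 1/(21.6×27.5) = 0.001684 K/W
R_total = 0.03835 K/W
Q = ΔT / R_total = 31 / 0.03835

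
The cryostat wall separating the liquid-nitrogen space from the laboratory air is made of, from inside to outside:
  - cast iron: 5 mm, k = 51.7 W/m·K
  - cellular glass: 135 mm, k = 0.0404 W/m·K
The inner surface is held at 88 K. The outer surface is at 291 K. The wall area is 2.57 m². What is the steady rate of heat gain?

Q ≈ 156 W

Series thermal resistances:
R_cast iron = L/(kA) = 0.005/(51.7×2.57) = 3.763×10^-5 K/W
R_cellular glass = L/(kA) = 0.135/(0.0404×2.57) = 1.3 K/W
R_total = 1.3 K/W
Q = ΔT / R_total = 203 / 1.3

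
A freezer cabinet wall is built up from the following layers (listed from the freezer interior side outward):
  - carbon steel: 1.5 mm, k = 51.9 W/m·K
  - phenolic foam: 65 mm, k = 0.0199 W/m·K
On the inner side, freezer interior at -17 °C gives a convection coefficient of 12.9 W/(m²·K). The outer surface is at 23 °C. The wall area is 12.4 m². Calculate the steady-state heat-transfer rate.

Using the resistance-network approach (series):
R_inner film = 1/(h_i·A) = 1/(12.9×12.4) = 0.006252 K/W
R_carbon steel = L/(kA) = 0.0015/(51.9×12.4) = 2.331×10^-6 K/W
R_phenolic foam = L/(kA) = 0.065/(0.0199×12.4) = 0.2634 K/W
R_total = 0.2697 K/W
Q = ΔT / R_total = 40 / 0.2697

Q ≈ 148 W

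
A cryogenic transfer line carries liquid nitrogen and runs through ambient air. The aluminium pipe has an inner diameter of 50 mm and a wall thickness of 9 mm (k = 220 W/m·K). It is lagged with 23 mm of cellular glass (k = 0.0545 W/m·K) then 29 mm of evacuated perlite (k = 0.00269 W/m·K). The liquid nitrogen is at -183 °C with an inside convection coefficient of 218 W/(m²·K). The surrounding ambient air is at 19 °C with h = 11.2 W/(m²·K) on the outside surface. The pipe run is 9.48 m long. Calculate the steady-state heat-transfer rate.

Q ≈ 73.5 W

Per-layer cylindrical resistances, series-summed:
R_inner film = 1/(h_i·2πr₁L) = 1/(218×2π×0.025×9.48) = 0.00308 K/W
R_aluminium pipe wall = ln(34/25)/(2π×220×9.48) = 2.346×10^-5 K/W
R_cellular glass = ln(57/34)/(2π×0.0545×9.48) = 0.1592 K/W
R_evacuated perlite = ln(86/57)/(2π×0.00269×9.48) = 2.567 K/W
R_outer film = 1/(h_o·2πr_oL) = 1/(11.2×2π×0.086×9.48) = 0.01743 K/W
R_total = 2.747 K/W
Q = ΔT/R_total = 202/2.747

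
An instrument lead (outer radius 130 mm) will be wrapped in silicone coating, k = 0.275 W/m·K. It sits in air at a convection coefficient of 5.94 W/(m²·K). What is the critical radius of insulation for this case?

For a cylinder r_cr = k/h = 0.275/5.94
r_cr = 46.3 mm; since the bare radius (130 mm) is above r_cr, any added insulation will reduce heat loss.

r_cr ≈ 46.3 mm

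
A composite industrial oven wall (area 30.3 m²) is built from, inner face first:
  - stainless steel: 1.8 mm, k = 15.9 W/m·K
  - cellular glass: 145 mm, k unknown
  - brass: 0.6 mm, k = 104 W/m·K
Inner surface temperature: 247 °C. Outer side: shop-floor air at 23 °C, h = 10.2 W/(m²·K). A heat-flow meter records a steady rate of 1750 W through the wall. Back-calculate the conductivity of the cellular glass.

Using the resistance-network approach (series):
R_stainless steel = L/(kA) = 0.0018/(15.9×30.3) = 3.736×10^-6 K/W
R_brass = L/(kA) = 0.0006/(104×30.3) = 1.904×10^-7 K/W
R_outer film = 1/(h_o·A) = 1/(10.2×30.3) = 0.003236 K/W
Sum of known resistances R_other = 0.00324 K/W
Total R = ΔT/Q = 224/1750 = 0.128 K/W
R_cellular glass = R_total − R_other = 0.1248 K/W
k = L/(R·A) = 0.145/(0.1248×30.3)

k ≈ 0.0384 W/(m·K)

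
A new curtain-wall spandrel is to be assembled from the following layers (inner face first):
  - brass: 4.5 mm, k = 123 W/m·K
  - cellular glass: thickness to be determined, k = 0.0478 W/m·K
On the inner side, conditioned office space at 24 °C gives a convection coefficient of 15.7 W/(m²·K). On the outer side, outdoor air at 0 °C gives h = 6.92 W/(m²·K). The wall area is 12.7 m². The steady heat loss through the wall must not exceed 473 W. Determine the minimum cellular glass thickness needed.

Series thermal resistances:
R_inner film = 1/(h_i·A) = 1/(15.7×12.7) = 0.005015 K/W
R_brass = L/(kA) = 0.0045/(123×12.7) = 2.881×10^-6 K/W
R_outer film = 1/(h_o·A) = 1/(6.92×12.7) = 0.01138 K/W
Sum of the known resistances R_other = 0.0164 K/W
Required total resistance R_tot = ΔT/Q_allow = 24/473 = 0.05074 K/W
R_cellular glass = R_tot − R_other = 0.03434 K/W
L = R·k·A = 0.03434×0.0478×12.7

L ≈ 20.8 mm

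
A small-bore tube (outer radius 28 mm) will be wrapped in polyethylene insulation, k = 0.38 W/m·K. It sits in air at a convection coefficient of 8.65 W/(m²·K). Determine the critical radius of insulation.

For a cylinder r_cr = k/h = 0.38/8.65
r_cr = 43.9 mm; since the bare radius (28 mm) is below r_cr, adding a thin layer of insulation will *increase* heat loss.

r_cr ≈ 43.9 mm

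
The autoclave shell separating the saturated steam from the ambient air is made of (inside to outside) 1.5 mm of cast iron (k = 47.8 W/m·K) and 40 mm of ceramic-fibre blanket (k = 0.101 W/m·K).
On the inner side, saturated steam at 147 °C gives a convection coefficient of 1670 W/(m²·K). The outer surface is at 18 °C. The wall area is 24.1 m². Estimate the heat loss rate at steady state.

Thermal resistances in series:
R_inner film = 1/(h_i·A) = 1/(1670×24.1) = 2.485×10^-5 K/W
R_cast iron = L/(kA) = 0.0015/(47.8×24.1) = 1.302×10^-6 K/W
R_ceramic-fibre blanket = L/(kA) = 0.04/(0.101×24.1) = 0.01643 K/W
R_total = 0.01646 K/W
Q = ΔT / R_total = 129 / 0.01646

Q ≈ 7840 W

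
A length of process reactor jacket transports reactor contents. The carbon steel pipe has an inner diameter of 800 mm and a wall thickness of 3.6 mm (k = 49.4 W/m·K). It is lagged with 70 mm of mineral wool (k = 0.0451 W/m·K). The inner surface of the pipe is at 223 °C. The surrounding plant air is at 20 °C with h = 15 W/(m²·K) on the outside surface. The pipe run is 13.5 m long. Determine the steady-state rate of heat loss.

Q ≈ 4670 W

Radial resistances (cylindrical: R_cond = ln(r_o/r_i)/(2πkL), R_conv = 1/(h·2πrL)):
R_carbon steel pipe wall = ln(403.6/400)/(2π×49.4×13.5) = 2.138×10^-6 K/W
R_mineral wool = ln(473.6/403.6)/(2π×0.0451×13.5) = 0.04181 K/W
R_outer film = 1/(h_o·2πr_oL) = 1/(15×2π×0.4736×13.5) = 0.00166 K/W
R_total = 0.04347 K/W
Q = ΔT/R_total = 203/0.04347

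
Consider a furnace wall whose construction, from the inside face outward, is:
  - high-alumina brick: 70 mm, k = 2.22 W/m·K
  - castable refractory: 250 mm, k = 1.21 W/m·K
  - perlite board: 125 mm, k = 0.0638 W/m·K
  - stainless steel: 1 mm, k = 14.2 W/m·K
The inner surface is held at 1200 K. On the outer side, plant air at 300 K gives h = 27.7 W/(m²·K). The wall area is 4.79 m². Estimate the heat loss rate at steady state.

Treating each layer as a thermal resistance in series:
R_high-alumina brick = L/(kA) = 0.07/(2.22×4.79) = 0.006583 K/W
R_castable refractory = L/(kA) = 0.25/(1.21×4.79) = 0.04313 K/W
R_perlite board = L/(kA) = 0.125/(0.0638×4.79) = 0.409 K/W
R_stainless steel = L/(kA) = 0.001/(14.2×4.79) = 1.47×10^-5 K/W
R_outer film = 1/(h_o·A) = 1/(27.7×4.79) = 0.007537 K/W
R_total = 0.4663 K/W
Q = ΔT / R_total = 900 / 0.4663

Q ≈ 1930 W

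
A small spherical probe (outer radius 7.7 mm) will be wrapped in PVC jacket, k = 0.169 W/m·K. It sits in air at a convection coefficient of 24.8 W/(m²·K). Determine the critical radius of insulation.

For a sphere r_cr = 2k/h = 2×0.169/24.8
r_cr = 13.6 mm; since the bare radius (7.7 mm) is below r_cr, adding a thin layer of insulation will *increase* heat loss.

r_cr ≈ 13.6 mm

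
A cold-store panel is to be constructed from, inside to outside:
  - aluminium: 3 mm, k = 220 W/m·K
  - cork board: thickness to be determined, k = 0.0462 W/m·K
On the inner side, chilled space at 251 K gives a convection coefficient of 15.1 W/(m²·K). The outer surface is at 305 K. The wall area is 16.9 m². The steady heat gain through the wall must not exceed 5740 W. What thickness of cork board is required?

Treating each layer as a thermal resistance in series:
R_inner film = 1/(h_i·A) = 1/(15.1×16.9) = 0.003919 K/W
R_aluminium = L/(kA) = 0.003/(220×16.9) = 8.069×10^-7 K/W
Sum of the known resistances R_other = 0.003919 K/W
Required total resistance R_tot = ΔT/Q_allow = 54/5740 = 0.009408 K/W
R_cork board = R_tot − R_other = 0.005488 K/W
L = R·k·A = 0.005488×0.0462×16.9

L ≈ 4.29 mm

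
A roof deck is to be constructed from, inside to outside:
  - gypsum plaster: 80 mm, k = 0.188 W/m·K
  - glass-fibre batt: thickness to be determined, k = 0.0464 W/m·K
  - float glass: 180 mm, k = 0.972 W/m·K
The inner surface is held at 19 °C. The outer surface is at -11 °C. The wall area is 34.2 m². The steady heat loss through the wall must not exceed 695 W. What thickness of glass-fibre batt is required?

Treating each layer as a thermal resistance in series:
R_gypsum plaster = L/(kA) = 0.08/(0.188×34.2) = 0.01244 K/W
R_float glass = L/(kA) = 0.18/(0.972×34.2) = 0.005415 K/W
Sum of the known resistances R_other = 0.01786 K/W
Required total resistance R_tot = ΔT/Q_allow = 30/695 = 0.04317 K/W
R_glass-fibre batt = R_tot − R_other = 0.02531 K/W
L = R·k·A = 0.02531×0.0464×34.2

L ≈ 40.2 mm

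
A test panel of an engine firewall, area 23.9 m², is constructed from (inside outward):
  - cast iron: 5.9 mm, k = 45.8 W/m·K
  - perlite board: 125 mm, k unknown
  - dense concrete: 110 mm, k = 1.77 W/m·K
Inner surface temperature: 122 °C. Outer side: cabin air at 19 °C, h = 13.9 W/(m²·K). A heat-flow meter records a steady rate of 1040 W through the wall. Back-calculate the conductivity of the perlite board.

k ≈ 0.056 W/(m·K)

Series thermal resistances:
R_cast iron = L/(kA) = 0.0059/(45.8×23.9) = 5.39×10^-6 K/W
R_dense concrete = L/(kA) = 0.11/(1.77×23.9) = 0.0026 K/W
R_outer film = 1/(h_o·A) = 1/(13.9×23.9) = 0.00301 K/W
Sum of known resistances R_other = 0.005616 K/W
Total R = ΔT/Q = 103/1040 = 0.09904 K/W
R_perlite board = R_total − R_other = 0.09342 K/W
k = L/(R·A) = 0.125/(0.09342×23.9)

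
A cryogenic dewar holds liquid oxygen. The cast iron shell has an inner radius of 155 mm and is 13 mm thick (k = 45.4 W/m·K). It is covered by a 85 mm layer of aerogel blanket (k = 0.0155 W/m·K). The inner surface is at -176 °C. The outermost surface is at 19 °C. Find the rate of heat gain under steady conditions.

Q ≈ 19 W

Each spherical layer contributes R = (1/r_i − 1/r_o)/(4πk):
R_cast iron shell = (1/0.155 − 1/0.168)/(4π×45.4) = 8.751×10^-4 K/W
R_aerogel blanket = (1/0.168 − 1/0.253)/(4π×0.0155) = 10.27 K/W
R_total = 10.27 K/W
Q = ΔT/R_total = 195/10.27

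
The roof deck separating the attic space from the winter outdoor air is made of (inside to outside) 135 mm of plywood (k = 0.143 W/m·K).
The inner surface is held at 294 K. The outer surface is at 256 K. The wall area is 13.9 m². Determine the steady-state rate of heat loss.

Q ≈ 560 W

Thermal resistances in series:
R_plywood = L/(kA) = 0.135/(0.143×13.9) = 0.06792 K/W
R_total = 0.06792 K/W
Q = ΔT / R_total = 38 / 0.06792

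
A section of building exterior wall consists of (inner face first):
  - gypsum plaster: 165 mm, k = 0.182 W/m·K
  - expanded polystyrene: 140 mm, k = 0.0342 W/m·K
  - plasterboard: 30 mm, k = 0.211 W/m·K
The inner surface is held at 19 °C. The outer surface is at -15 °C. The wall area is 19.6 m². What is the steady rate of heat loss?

Using the resistance-network approach (series):
R_gypsum plaster = L/(kA) = 0.165/(0.182×19.6) = 0.04625 K/W
R_expanded polystyrene = L/(kA) = 0.14/(0.0342×19.6) = 0.2089 K/W
R_plasterboard = L/(kA) = 0.03/(0.211×19.6) = 0.007254 K/W
R_total = 0.2624 K/W
Q = ΔT / R_total = 34 / 0.2624

Q ≈ 130 W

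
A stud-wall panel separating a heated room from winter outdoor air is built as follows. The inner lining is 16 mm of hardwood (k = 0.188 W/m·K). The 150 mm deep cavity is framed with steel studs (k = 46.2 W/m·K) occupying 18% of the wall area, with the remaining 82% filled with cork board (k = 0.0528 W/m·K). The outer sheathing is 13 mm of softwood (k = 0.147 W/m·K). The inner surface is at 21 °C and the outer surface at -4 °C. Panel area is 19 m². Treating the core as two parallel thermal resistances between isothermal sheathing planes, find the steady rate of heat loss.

Q ≈ 2480 W

Sheathing layers in series; stud and cavity paths in parallel between them.
R_inner = 0.016/(0.188×19) = 0.004479 K/W
R_stud  = 0.15/(46.2×0.18×19) = 9.493×10^-4 K/W
R_cav   = 0.15/(0.0528×0.82×19) = 0.1823 K/W
1/R_core = 1/R_stud + 1/R_cav → R_core = 9.444×10^-4 K/W
R_outer = 0.013/(0.147×19) = 0.004654 K/W
R_total = 0.01008 K/W
Q = ΔT/R_total = 25/0.01008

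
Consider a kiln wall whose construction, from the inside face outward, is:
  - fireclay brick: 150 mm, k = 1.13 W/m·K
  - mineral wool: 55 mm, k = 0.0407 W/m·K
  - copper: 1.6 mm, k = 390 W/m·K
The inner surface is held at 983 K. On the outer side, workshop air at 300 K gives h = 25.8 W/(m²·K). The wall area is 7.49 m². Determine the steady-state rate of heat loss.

Q ≈ 3360 W

Model the wall as resistances in series:
R_fireclay brick = L/(kA) = 0.15/(1.13×7.49) = 0.01772 K/W
R_mineral wool = L/(kA) = 0.055/(0.0407×7.49) = 0.1804 K/W
R_copper = L/(kA) = 0.0016/(390×7.49) = 5.477×10^-7 K/W
R_outer film = 1/(h_o·A) = 1/(25.8×7.49) = 0.005175 K/W
R_total = 0.2033 K/W
Q = ΔT / R_total = 683 / 0.2033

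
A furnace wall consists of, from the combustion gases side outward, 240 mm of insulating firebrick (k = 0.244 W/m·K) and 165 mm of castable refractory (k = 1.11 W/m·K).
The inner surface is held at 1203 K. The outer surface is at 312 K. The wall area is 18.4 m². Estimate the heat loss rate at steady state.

Using the resistance-network approach (series):
R_insulating firebrick = L/(kA) = 0.24/(0.244×18.4) = 0.05346 K/W
R_castable refractory = L/(kA) = 0.165/(1.11×18.4) = 0.008079 K/W
R_total = 0.06154 K/W
Q = ΔT / R_total = 891 / 0.06154

Q ≈ 14500 W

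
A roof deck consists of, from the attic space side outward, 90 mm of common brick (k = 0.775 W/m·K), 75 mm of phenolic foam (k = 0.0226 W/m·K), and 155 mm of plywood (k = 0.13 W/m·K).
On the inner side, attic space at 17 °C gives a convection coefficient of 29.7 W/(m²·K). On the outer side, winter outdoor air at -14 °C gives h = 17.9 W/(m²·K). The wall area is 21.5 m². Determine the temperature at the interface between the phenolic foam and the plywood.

Treating each layer as a thermal resistance in series:
R_inner film = 1/(h_i·A) = 1/(29.7×21.5) = 0.001566 K/W
R_common brick = L/(kA) = 0.09/(0.775×21.5) = 0.005401 K/W
R_phenolic foam = L/(kA) = 0.075/(0.0226×21.5) = 0.1544 K/W
R_plywood = L/(kA) = 0.155/(0.13×21.5) = 0.05546 K/W
R_outer film = 1/(h_o·A) = 1/(17.9×21.5) = 0.002598 K/W
R_total = 0.2194 K/W;  Q = ΔT/R_total = 31/0.2194 = 141.3 W
T_interface = T_inner − Q·ΣR(inner→interface) = 17 − 141×0.1613

T ≈ -5.8 °C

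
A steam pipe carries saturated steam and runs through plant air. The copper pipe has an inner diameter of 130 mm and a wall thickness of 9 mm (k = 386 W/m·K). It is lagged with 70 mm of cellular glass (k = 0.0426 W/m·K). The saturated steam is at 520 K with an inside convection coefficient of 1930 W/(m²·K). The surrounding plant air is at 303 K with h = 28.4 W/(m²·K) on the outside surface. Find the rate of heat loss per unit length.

q′ ≈ 85.9 W/m

For a radial system each layer contributes R = ln(r_out/r_in)/(2πkL); films add R = 1/(hA).
R_inner film = 1/(h_i·2πr₁L) = 1/(1930×2π×0.065×1) = 0.001269 K/W
R_copper pipe wall = ln(74/65)/(2π×386×1) = 5.347×10^-5 K/W
R_cellular glass = ln(144/74)/(2π×0.0426×1) = 2.487 K/W
R_outer film = 1/(h_o·2πr_oL) = 1/(28.4×2π×0.144×1) = 0.03892 K/W
R_total = 2.527 K/W
Q = ΔT/R_total = 217/2.527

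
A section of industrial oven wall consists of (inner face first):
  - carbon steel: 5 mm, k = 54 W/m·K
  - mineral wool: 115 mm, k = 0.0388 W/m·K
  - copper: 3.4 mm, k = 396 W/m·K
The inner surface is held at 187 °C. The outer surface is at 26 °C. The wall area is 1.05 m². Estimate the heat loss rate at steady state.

Q ≈ 57 W

Model the wall as resistances in series:
R_carbon steel = L/(kA) = 0.005/(54×1.05) = 8.818×10^-5 K/W
R_mineral wool = L/(kA) = 0.115/(0.0388×1.05) = 2.823 K/W
R_copper = L/(kA) = 0.0034/(396×1.05) = 8.177×10^-6 K/W
R_total = 2.823 K/W
Q = ΔT / R_total = 161 / 2.823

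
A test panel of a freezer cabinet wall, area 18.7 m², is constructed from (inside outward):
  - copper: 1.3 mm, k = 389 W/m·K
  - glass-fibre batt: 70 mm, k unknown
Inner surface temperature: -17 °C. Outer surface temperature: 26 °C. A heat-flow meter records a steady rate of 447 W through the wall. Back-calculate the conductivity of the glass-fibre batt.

Model the wall as resistances in series:
R_copper = L/(kA) = 0.0013/(389×18.7) = 1.787×10^-7 K/W
Sum of known resistances R_other = 1.787×10^-7 K/W
Total R = ΔT/Q = 43/447 = 0.0962 K/W
R_glass-fibre batt = R_total − R_other = 0.0962 K/W
k = L/(R·A) = 0.07/(0.0962×18.7)

k ≈ 0.0389 W/(m·K)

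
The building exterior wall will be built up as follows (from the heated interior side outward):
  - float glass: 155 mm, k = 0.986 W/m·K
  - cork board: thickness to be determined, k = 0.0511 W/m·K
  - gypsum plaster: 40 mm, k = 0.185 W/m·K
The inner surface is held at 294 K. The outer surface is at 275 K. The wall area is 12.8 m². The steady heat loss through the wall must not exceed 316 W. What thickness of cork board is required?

L ≈ 20.2 mm

Treating each layer as a thermal resistance in series:
R_float glass = L/(kA) = 0.155/(0.986×12.8) = 0.01228 K/W
R_gypsum plaster = L/(kA) = 0.04/(0.185×12.8) = 0.01689 K/W
Sum of the known resistances R_other = 0.02917 K/W
Required total resistance R_tot = ΔT/Q_allow = 19/316 = 0.06013 K/W
R_cork board = R_tot − R_other = 0.03095 K/W
L = R·k·A = 0.03095×0.0511×12.8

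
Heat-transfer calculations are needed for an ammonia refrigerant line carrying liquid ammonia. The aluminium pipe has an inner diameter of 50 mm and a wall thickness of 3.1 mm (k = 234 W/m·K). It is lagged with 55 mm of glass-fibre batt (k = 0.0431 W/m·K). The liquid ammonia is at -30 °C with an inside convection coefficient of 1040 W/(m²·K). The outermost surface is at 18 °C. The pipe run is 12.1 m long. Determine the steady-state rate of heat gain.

Per-layer cylindrical resistances, series-summed:
R_inner film = 1/(h_i·2πr₁L) = 1/(1040×2π×0.025×12.1) = 5.059×10^-4 K/W
R_aluminium pipe wall = ln(28.1/25)/(2π×234×12.1) = 6.571×10^-6 K/W
R_glass-fibre batt = ln(83.1/28.1)/(2π×0.0431×12.1) = 0.3309 K/W
R_total = 0.3314 K/W
Q = ΔT/R_total = 48/0.3314

Q ≈ 145 W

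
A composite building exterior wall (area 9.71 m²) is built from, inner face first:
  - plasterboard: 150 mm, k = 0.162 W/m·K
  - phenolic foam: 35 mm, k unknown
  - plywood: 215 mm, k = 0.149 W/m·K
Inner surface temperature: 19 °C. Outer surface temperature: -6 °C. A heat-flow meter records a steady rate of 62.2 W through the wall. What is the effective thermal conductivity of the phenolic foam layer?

k ≈ 0.0228 W/(m·K)

Thermal resistances in series:
R_plasterboard = L/(kA) = 0.15/(0.162×9.71) = 0.09536 K/W
R_plywood = L/(kA) = 0.215/(0.149×9.71) = 0.1486 K/W
Sum of known resistances R_other = 0.244 K/W
Total R = ΔT/Q = 25/62.2 = 0.4019 K/W
R_phenolic foam = R_total − R_other = 0.158 K/W
k = L/(R·A) = 0.035/(0.158×9.71)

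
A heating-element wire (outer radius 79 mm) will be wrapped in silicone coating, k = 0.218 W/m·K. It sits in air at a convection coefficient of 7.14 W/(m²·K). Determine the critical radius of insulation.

r_cr ≈ 30.5 mm

For a cylinder r_cr = k/h = 0.218/7.14
r_cr = 30.5 mm; since the bare radius (79 mm) is above r_cr, any added insulation will reduce heat loss.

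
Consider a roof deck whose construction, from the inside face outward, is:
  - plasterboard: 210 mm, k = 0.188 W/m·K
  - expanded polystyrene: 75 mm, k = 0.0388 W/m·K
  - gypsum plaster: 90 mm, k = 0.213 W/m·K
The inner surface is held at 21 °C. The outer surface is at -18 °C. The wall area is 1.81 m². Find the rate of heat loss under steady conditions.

Q ≈ 20.3 W

Treating each layer as a thermal resistance in series:
R_plasterboard = L/(kA) = 0.21/(0.188×1.81) = 0.6171 K/W
R_expanded polystyrene = L/(kA) = 0.075/(0.0388×1.81) = 1.068 K/W
R_gypsum plaster = L/(kA) = 0.09/(0.213×1.81) = 0.2334 K/W
R_total = 1.919 K/W
Q = ΔT / R_total = 39 / 1.919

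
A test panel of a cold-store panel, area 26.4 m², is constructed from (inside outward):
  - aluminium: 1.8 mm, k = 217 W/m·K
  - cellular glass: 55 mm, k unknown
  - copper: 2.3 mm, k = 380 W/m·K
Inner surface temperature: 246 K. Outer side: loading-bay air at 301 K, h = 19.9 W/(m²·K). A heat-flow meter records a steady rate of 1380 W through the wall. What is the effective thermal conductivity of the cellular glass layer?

k ≈ 0.0549 W/(m·K)

Thermal resistances in series:
R_aluminium = L/(kA) = 0.0018/(217×26.4) = 3.142×10^-7 K/W
R_copper = L/(kA) = 0.0023/(380×26.4) = 2.293×10^-7 K/W
R_outer film = 1/(h_o·A) = 1/(19.9×26.4) = 0.001903 K/W
Sum of known resistances R_other = 0.001904 K/W
Total R = ΔT/Q = 55/1380 = 0.03986 K/W
R_cellular glass = R_total − R_other = 0.03795 K/W
k = L/(R·A) = 0.055/(0.03795×26.4)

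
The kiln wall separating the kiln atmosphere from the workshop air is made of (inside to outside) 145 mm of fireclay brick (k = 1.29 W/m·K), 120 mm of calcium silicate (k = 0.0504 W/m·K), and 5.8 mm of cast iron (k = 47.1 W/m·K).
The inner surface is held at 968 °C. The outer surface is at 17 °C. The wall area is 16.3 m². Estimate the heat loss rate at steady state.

Treating each layer as a thermal resistance in series:
R_fireclay brick = L/(kA) = 0.145/(1.29×16.3) = 0.006896 K/W
R_calcium silicate = L/(kA) = 0.12/(0.0504×16.3) = 0.1461 K/W
R_cast iron = L/(kA) = 0.0058/(47.1×16.3) = 7.555×10^-6 K/W
R_total = 0.153 K/W
Q = ΔT / R_total = 951 / 0.153

Q ≈ 6220 W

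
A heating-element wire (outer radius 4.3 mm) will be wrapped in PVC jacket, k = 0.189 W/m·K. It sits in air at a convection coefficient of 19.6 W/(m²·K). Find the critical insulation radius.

r_cr ≈ 9.64 mm

For a cylinder r_cr = k/h = 0.189/19.6
r_cr = 9.64 mm; since the bare radius (4.3 mm) is below r_cr, adding a thin layer of insulation will *increase* heat loss.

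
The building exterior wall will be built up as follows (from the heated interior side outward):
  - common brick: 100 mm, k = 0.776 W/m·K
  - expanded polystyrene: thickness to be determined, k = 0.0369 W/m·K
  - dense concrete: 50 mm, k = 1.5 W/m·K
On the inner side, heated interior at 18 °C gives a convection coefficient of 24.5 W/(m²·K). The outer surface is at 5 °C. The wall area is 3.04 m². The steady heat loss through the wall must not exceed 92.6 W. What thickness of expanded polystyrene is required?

L ≈ 8.26 mm

Series thermal resistances:
R_inner film = 1/(h_i·A) = 1/(24.5×3.04) = 0.01343 K/W
R_common brick = L/(kA) = 0.1/(0.776×3.04) = 0.04239 K/W
R_dense concrete = L/(kA) = 0.05/(1.5×3.04) = 0.01096 K/W
Sum of the known resistances R_other = 0.06678 K/W
Required total resistance R_tot = ΔT/Q_allow = 13/92.6 = 0.1404 K/W
R_expanded polystyrene = R_tot − R_other = 0.07361 K/W
L = R·k·A = 0.07361×0.0369×3.04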